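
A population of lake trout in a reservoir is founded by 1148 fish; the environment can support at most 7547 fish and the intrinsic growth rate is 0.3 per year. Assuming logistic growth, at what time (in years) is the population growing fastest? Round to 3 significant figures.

Logistic growth is fastest at N = K/2 = 3773.5.
A = (K − N₀)/N₀ = 5.574. Set K/(1 + A·e^(−rt)) = K/2 → A·e^(−rt) = 1.
e^(−0.3t) = 1/5.574 = 0.179403, so t = ln(5.574)/0.3 = 1.7181/0.3 = 5.7271.

5.73 years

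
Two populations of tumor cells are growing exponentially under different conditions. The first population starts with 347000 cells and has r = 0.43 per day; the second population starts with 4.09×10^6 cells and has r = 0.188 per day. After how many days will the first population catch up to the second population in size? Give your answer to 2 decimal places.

10.19 days

Set 347000·e^(0.43t) = 4.09×10^6·e^(0.188t).
e^((0.43 − 0.188)t) = 4.09×10^6/347000 → e^(0.242·t) = 11.787.
0.242·t = ln(11.787) = 2.467, so t = 2.467/0.242 = 10.194.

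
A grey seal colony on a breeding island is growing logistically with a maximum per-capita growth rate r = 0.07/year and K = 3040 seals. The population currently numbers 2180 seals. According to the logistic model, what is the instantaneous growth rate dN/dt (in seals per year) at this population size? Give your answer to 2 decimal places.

dN/dt = rN(1 − N/K) = 0.07 × 2180 × (1 − 2180/3040).
1 − 2180/3040 = 0.28289; dN/dt = 0.07 × 2180 × 0.28289 = 43.17.

43.17 seals per year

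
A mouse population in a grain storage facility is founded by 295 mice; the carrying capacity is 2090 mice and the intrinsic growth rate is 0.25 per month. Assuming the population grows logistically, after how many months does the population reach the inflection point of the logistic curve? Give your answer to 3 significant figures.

Logistic growth is fastest at N = K/2 = 1045.
A = (K − N₀)/N₀ = 6.0847. Set K/(1 + A·e^(−rt)) = K/2 → A·e^(−rt) = 1.
e^(−0.25t) = 1/6.0847 = 0.164345, so t = ln(6.0847)/0.25 = 1.8058/0.25 = 7.2231.

7.22 months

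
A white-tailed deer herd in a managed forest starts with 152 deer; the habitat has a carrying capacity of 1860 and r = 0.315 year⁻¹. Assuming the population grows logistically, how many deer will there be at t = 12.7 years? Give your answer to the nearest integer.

A = (K − N₀)/N₀ = (1860 − 152)/152 = 11.237.
N(t) = K/(1 + A·e^(−rt)) = 1860/(1 + 11.237×e^(−0.315×12.7)).
e^(−4) = 0.018306; denominator = 1 + 11.237×0.018306 = 1.2057.
N = 1860/1.2057 = 1542.66.

1543 deer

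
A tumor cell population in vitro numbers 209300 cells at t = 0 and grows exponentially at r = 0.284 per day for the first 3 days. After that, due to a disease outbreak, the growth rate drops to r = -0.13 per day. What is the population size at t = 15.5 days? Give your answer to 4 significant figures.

Phase 1: N(3) = 209300·e^(0.284×3) = 209300·e^0.852 = 490668.
Phase 2 runs for 15.5 − 3 = 12.5 days at r = -0.13.
N(15.5) = 490668·e^(-0.13×12.5) = 490668·e^-1.625 = 96618.3.

96620 cells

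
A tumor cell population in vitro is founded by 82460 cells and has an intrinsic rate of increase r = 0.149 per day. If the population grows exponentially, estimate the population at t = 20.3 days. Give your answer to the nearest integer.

N(t) = N₀·e^(rt) = 82460 × e^(0.149×20.3) = 82460 × e^3.025.
e^3.025 ≈ 20.588, so N ≈ 82460 × 20.588 = 1.697672×10^6.

1697672 cells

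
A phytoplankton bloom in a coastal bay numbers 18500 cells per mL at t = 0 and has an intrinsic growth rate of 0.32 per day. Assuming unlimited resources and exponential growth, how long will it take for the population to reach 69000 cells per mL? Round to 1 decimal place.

4.1 days

Set N₀·e^(rt) = 69000: e^(0.32·t) = 69000/18500 = 3.7297.
0.32·t = ln(3.7297) = 1.3163, so t = 1.3163/0.32 = 4.1135.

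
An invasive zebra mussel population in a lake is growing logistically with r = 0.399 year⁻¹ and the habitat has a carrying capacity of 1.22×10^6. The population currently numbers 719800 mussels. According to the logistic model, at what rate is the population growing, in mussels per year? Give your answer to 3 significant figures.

dN/dt = rN(1 − N/K) = 0.399 × 719800 × (1 − 719800/1.22×10^6).
1 − 719800/1.22×10^6 = 0.41; dN/dt = 0.399 × 719800 × 0.41 = 1.17752×10^5.

118000 mussels per year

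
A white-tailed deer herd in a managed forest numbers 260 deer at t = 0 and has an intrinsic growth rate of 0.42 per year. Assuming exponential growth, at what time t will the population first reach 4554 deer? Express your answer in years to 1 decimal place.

Set N₀·e^(rt) = 4554: e^(0.42·t) = 4554/260 = 17.515.
0.42·t = ln(17.515) = 2.8631, so t = 2.8631/0.42 = 6.8169.

6.8 years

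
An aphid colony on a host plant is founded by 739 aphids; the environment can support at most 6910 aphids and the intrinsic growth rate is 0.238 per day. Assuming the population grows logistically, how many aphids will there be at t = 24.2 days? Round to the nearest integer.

A = (K − N₀)/N₀ = (6910 − 739)/739 = 8.3505.
N(t) = K/(1 + A·e^(−rt)) = 6910/(1 + 8.3505×e^(−0.238×24.2)).
e^(−5.76) = 0.0031524; denominator = 1 + 8.3505×0.0031524 = 1.0263.
N = 6910/1.0263 = 6732.77.

6733 aphids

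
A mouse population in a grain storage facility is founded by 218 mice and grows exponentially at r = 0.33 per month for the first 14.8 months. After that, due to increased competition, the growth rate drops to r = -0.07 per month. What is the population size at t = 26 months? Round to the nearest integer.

Phase 1: N(14.8) = 218·e^(0.33×14.8) = 218·e^4.884 = 28810.5.
Phase 2 runs for 26 − 14.8 = 11.2 months at r = -0.07.
N(26) = 28810.5·e^(-0.07×11.2) = 28810.5·e^-0.784 = 13154.2.

13154 mice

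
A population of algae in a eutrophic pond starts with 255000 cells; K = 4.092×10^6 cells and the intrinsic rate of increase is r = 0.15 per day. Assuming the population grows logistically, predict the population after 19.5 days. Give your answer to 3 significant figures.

A = (K − N₀)/N₀ = (4.092×10^6 − 255000)/255000 = 15.047.
N(t) = K/(1 + A·e^(−rt)) = 4.092×10^6/(1 + 15.047×e^(−0.15×19.5)).
e^(−2.925) = 0.053665; denominator = 1 + 15.047×0.053665 = 1.8075.
N = 4.092×10^6/1.8075 = 2.263906×10^6.

2260000 cells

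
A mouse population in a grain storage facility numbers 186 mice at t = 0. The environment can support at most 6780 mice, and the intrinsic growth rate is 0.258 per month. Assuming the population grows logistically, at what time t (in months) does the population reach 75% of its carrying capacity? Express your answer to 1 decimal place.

A = (K − N₀)/N₀ = (6780 − 186)/186 = 35.452.
Solve 6780/(1 + 35.452·e^(−0.258t)) = 5085: 1 + 35.452·e^(−0.258t) = 1.3333, so e^(−0.258t) = 0.00940249.
−0.258·t = ln(0.00940249) = -4.6668, so t = 4.6668/0.258 = 18.088.

18.1 months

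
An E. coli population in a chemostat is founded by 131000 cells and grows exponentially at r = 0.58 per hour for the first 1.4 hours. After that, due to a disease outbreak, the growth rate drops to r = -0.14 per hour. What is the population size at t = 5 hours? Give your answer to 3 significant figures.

178000 cells

Phase 1: N(1.4) = 131000·e^(0.58×1.4) = 131000·e^0.812 = 295065.
Phase 2 runs for 5 − 1.4 = 3.6 hours at r = -0.14.
N(5) = 295065·e^(-0.14×3.6) = 295065·e^-0.504 = 178252.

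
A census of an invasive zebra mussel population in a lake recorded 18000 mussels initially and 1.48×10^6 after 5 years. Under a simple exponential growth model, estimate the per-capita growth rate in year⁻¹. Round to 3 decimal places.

0.882 per year

From N(t) = N₀·e^(rt): e^(r·5) = 1.48×10^6/18000 = 82.222.
r·5 = ln(82.222) = 4.4094, so r = 4.4094/5 = 0.88189.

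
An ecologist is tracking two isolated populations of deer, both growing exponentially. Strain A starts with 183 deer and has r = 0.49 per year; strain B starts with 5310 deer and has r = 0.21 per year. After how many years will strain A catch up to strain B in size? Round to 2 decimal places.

12.03 years

Set 183·e^(0.49t) = 5310·e^(0.21t).
e^((0.49 − 0.21)t) = 5310/183 → e^(0.28·t) = 29.016.
0.28·t = ln(29.016) = 3.3679, so t = 3.3679/0.28 = 12.028.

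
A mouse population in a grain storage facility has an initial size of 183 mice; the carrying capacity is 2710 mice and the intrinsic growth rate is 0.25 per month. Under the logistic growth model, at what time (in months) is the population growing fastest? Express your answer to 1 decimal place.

10.5 months

Logistic growth is fastest at N = K/2 = 1355.
A = (K − N₀)/N₀ = 13.809. Set K/(1 + A·e^(−rt)) = K/2 → A·e^(−rt) = 1.
e^(−0.25t) = 1/13.809 = 0.0724179, so t = ln(13.809)/0.25 = 2.6253/0.25 = 10.501.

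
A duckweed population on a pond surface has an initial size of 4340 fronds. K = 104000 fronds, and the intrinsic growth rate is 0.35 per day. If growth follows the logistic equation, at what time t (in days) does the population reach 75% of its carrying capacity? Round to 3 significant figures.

A = (K − N₀)/N₀ = (104000 − 4340)/4340 = 22.963.
Solve 104000/(1 + 22.963·e^(−0.35t)) = 78000: 1 + 22.963·e^(−0.35t) = 1.3333, so e^(−0.35t) = 0.014516.
−0.35·t = ln(0.014516) = -4.2325, so t = 4.2325/0.35 = 12.093.

12.1 days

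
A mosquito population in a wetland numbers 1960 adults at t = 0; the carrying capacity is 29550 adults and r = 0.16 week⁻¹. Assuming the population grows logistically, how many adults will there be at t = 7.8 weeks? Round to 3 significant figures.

5860 adults

A = (K − N₀)/N₀ = (29550 − 1960)/1960 = 14.077.
N(t) = K/(1 + A·e^(−rt)) = 29550/(1 + 14.077×e^(−0.16×7.8)).
e^(−1.248) = 0.28708; denominator = 1 + 14.077×0.28708 = 5.0411.
N = 29550/5.0411 = 5861.85.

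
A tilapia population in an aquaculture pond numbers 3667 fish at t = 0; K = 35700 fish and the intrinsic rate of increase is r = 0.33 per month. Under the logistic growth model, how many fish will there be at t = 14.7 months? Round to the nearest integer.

A = (K − N₀)/N₀ = (35700 − 3667)/3667 = 8.7355.
N(t) = K/(1 + A·e^(−rt)) = 35700/(1 + 8.7355×e^(−0.33×14.7)).
e^(−4.851) = 0.0078206; denominator = 1 + 8.7355×0.0078206 = 1.0683.
N = 35700/1.0683 = 33417.1.

33417 fish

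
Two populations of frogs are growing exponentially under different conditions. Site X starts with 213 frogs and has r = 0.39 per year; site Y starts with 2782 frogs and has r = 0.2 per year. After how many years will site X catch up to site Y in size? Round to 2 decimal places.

Set 213·e^(0.39t) = 2782·e^(0.2t).
e^((0.39 − 0.2)t) = 2782/213 → e^(0.19·t) = 13.061.
0.19·t = ln(13.061) = 2.5696, so t = 2.5696/0.19 = 13.524.

13.52 years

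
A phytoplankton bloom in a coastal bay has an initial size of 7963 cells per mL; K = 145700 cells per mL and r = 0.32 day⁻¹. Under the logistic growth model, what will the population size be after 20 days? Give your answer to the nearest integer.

141630 cells per mL

A = (K − N₀)/N₀ = (145700 − 7963)/7963 = 17.297.
N(t) = K/(1 + A·e^(−rt)) = 145700/(1 + 17.297×e^(−0.32×20)).
e^(−6.4) = 0.0016616; denominator = 1 + 17.297×0.0016616 = 1.0287.
N = 145700/1.0287 = 141630.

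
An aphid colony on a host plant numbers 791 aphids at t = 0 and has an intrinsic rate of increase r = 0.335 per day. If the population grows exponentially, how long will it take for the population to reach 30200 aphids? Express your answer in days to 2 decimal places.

10.87 days

Set N₀·e^(rt) = 30200: e^(0.335·t) = 30200/791 = 38.18.
0.335·t = ln(38.18) = 3.6423, so t = 3.6423/0.335 = 10.873.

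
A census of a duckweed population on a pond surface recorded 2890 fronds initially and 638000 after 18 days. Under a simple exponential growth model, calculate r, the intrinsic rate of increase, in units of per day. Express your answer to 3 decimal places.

0.300 per day

From N(t) = N₀·e^(rt): e^(r·18) = 638000/2890 = 220.76.
r·18 = ln(220.76) = 5.3971, so r = 5.3971/18 = 0.29984.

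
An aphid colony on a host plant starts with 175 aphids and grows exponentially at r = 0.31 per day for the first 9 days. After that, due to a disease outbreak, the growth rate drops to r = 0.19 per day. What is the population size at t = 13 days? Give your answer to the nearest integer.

6092 aphids

Phase 1: N(9) = 175·e^(0.31×9) = 175·e^2.79 = 2849.18.
Phase 2 runs for 13 − 9 = 4 days at r = 0.19.
N(13) = 2849.18·e^(0.19×4) = 2849.18·e^0.76 = 6092.33.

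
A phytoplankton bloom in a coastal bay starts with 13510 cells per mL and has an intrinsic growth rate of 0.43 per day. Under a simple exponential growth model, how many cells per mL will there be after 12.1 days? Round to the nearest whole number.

2456346 cells per mL

N(t) = N₀·e^(rt) = 13510 × e^(0.43×12.1) = 13510 × e^5.203.
e^5.203 ≈ 181.82, so N ≈ 13510 × 181.82 = 2.456346×10^6.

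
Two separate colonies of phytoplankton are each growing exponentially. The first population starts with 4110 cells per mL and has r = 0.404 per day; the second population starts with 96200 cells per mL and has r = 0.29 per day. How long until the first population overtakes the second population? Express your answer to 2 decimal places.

Set 4110·e^(0.404t) = 96200·e^(0.29t).
e^((0.404 − 0.29)t) = 96200/4110 → e^(0.114·t) = 23.406.
0.114·t = ln(23.406) = 3.153, so t = 3.153/0.114 = 27.658.

27.66 days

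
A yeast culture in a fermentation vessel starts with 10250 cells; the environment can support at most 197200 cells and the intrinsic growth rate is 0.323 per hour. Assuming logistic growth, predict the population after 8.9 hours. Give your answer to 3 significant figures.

A = (K − N₀)/N₀ = (197200 − 10250)/10250 = 18.239.
N(t) = K/(1 + A·e^(−rt)) = 197200/(1 + 18.239×e^(−0.323×8.9)).
e^(−2.875) = 0.056433; denominator = 1 + 18.239×0.056433 = 2.0293.
N = 197200/2.0293 = 97177.1.

97200 cells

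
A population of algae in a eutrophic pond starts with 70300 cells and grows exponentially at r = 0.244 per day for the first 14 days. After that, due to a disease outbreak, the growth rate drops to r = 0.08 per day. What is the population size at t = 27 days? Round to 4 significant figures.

6056000 cells

Phase 1: N(14) = 70300·e^(0.244×14) = 70300·e^3.416 = 2.140451×10^6.
Phase 2 runs for 27 − 14 = 13 days at r = 0.08.
N(27) = 2.140451×10^6·e^(0.08×13) = 2.140451×10^6·e^1.04 = 6.0558×10^6.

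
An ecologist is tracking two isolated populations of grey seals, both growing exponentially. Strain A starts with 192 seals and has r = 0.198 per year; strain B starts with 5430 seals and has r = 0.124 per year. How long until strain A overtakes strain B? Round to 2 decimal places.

Set 192·e^(0.198t) = 5430·e^(0.124t).
e^((0.198 − 0.124)t) = 5430/192 → e^(0.074·t) = 28.281.
0.074·t = ln(28.281) = 3.3422, so t = 3.3422/0.074 = 45.165.

45.16 years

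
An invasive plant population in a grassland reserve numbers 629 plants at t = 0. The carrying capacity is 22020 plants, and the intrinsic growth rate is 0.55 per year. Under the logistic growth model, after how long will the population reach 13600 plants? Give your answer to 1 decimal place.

7.3 years

A = (K − N₀)/N₀ = (22020 − 629)/629 = 34.008.
Solve 22020/(1 + 34.008·e^(−0.55t)) = 13600: 1 + 34.008·e^(−0.55t) = 1.6191, so e^(−0.55t) = 0.0182051.
−0.55·t = ln(0.0182051) = -4.0061, so t = 4.0061/0.55 = 7.2837.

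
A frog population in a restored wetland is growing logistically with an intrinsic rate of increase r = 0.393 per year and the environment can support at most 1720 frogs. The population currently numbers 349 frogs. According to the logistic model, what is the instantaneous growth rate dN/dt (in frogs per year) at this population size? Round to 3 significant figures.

dN/dt = rN(1 − N/K) = 0.393 × 349 × (1 − 349/1720).
1 − 349/1720 = 0.79709; dN/dt = 0.393 × 349 × 0.79709 = 109.33.

109 frogs per year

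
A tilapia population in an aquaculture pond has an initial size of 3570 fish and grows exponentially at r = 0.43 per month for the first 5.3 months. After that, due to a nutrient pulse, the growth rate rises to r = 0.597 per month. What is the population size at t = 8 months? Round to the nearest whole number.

174769 fish

Phase 1: N(5.3) = 3570·e^(0.43×5.3) = 3570·e^2.279 = 34867.9.
Phase 2 runs for 8 − 5.3 = 2.7 months at r = 0.597.
N(8) = 34867.9·e^(0.597×2.7) = 34867.9·e^1.612 = 174769.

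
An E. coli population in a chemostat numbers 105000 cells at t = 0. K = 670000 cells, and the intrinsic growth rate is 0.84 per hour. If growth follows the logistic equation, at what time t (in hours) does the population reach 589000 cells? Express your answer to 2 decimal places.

A = (K − N₀)/N₀ = (670000 − 105000)/105000 = 5.381.
Solve 670000/(1 + 5.381·e^(−0.84t)) = 589000: 1 + 5.381·e^(−0.84t) = 1.1375, so e^(−0.84t) = 0.025557.
−0.84·t = ln(0.025557) = -3.6668, so t = 3.6668/0.84 = 4.3653.

4.37 hours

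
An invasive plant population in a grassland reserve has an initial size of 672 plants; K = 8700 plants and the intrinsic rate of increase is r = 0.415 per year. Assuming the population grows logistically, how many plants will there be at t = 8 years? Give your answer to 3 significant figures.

6080 plants

A = (K − N₀)/N₀ = (8700 − 672)/672 = 11.946.
N(t) = K/(1 + A·e^(−rt)) = 8700/(1 + 11.946×e^(−0.415×8)).
e^(−3.32) = 0.036153; denominator = 1 + 11.946×0.036153 = 1.4319.
N = 8700/1.4319 = 6075.86.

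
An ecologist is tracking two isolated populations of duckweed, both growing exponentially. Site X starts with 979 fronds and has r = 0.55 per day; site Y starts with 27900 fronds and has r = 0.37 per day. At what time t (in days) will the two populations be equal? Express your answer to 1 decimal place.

18.6 days

Set 979·e^(0.55t) = 27900·e^(0.37t).
e^((0.55 − 0.37)t) = 27900/979 → e^(0.18·t) = 28.498.
0.18·t = ln(28.498) = 3.3499, so t = 3.3499/0.18 = 18.61.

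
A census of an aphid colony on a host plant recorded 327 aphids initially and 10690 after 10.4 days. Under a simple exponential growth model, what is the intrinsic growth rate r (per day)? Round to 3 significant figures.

From N(t) = N₀·e^(rt): e^(r·10.4) = 10690/327 = 32.691.
r·10.4 = ln(32.691) = 3.4871, so r = 3.4871/10.4 = 0.3353.

0.335 per day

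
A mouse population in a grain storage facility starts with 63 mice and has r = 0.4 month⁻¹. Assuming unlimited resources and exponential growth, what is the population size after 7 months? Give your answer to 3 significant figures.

1040 mice

N(t) = N₀·e^(rt) = 63 × e^(0.4×7) = 63 × e^2.8.
e^2.8 ≈ 16.445, so N ≈ 63 × 16.445 = 1036.01.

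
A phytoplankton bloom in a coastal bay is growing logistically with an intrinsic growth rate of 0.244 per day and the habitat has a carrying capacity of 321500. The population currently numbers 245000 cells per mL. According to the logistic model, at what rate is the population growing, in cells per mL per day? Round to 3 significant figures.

dN/dt = rN(1 − N/K) = 0.244 × 245000 × (1 − 245000/321500).
1 − 245000/321500 = 0.23795; dN/dt = 0.244 × 245000 × 0.23795 = 14224.

14200 cells per mL per day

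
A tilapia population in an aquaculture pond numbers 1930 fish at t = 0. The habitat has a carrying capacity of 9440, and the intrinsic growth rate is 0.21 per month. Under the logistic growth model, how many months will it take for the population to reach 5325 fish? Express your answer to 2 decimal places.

A = (K − N₀)/N₀ = (9440 − 1930)/1930 = 3.8912.
Solve 9440/(1 + 3.8912·e^(−0.21t)) = 5325: 1 + 3.8912·e^(−0.21t) = 1.7728, so e^(−0.21t) = 0.198595.
−0.21·t = ln(0.198595) = -1.6165, so t = 1.6165/0.21 = 7.6976.

7.70 months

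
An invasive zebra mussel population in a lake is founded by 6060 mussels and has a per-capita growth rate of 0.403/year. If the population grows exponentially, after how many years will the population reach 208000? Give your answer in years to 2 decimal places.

8.77 years

Set N₀·e^(rt) = 208000: e^(0.403·t) = 208000/6060 = 34.323.
0.403·t = ln(34.323) = 3.5358, so t = 3.5358/0.403 = 8.7738.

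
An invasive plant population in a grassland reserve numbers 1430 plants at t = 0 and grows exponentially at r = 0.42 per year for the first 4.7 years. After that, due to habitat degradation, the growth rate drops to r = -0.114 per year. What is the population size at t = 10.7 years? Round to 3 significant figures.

5190 plants

Phase 1: N(4.7) = 1430·e^(0.42×4.7) = 1430·e^1.974 = 10295.2.
Phase 2 runs for 10.7 − 4.7 = 6 years at r = -0.114.
N(10.7) = 10295.2·e^(-0.114×6) = 10295.2·e^-0.684 = 5194.88.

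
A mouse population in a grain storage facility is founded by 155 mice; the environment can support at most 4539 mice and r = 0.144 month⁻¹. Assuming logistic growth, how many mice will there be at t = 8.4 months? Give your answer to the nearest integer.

481 mice

A = (K − N₀)/N₀ = (4539 − 155)/155 = 28.284.
N(t) = K/(1 + A·e^(−rt)) = 4539/(1 + 28.284×e^(−0.144×8.4)).
e^(−1.21) = 0.29832; denominator = 1 + 28.284×0.29832 = 9.4375.
N = 4539/9.4375 = 480.951.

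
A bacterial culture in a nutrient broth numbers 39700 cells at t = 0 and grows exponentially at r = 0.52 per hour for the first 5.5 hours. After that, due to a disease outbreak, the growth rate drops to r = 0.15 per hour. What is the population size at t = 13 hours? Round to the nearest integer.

2135276 cells

Phase 1: N(5.5) = 39700·e^(0.52×5.5) = 39700·e^2.86 = 693223.
Phase 2 runs for 13 − 5.5 = 7.5 hours at r = 0.15.
N(13) = 693223·e^(0.15×7.5) = 693223·e^1.125 = 2.135276×10^6.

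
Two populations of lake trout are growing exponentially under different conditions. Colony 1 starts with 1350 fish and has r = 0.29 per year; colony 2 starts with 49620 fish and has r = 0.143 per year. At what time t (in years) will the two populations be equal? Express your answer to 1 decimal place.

24.5 years

Set 1350·e^(0.29t) = 49620·e^(0.143t).
e^((0.29 − 0.143)t) = 49620/1350 → e^(0.147·t) = 36.756.
0.147·t = ln(36.756) = 3.6043, so t = 3.6043/0.147 = 24.519.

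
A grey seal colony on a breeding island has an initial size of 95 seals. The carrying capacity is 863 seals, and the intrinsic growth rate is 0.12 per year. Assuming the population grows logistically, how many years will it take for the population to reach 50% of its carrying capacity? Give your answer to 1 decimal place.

17.4 years

A = (K − N₀)/N₀ = (863 − 95)/95 = 8.0842.
Solve 863/(1 + 8.0842·e^(−0.12t)) = 431.5: 1 + 8.0842·e^(−0.12t) = 2, so e^(−0.12t) = 0.123698.
−0.12·t = ln(0.123698) = -2.0899, so t = 2.0899/0.12 = 17.416.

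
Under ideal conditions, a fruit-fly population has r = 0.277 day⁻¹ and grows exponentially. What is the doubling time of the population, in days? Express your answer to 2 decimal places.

2.50 days

Doubling time t_d = ln(2)/r = 0.6931/0.277 = 2.5023.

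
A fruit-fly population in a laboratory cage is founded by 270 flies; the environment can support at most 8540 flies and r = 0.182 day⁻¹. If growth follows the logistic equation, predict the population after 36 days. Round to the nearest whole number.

8182 flies

A = (K − N₀)/N₀ = (8540 − 270)/270 = 30.63.
N(t) = K/(1 + A·e^(−rt)) = 8540/(1 + 30.63×e^(−0.182×36)).
e^(−6.552) = 0.0014273; denominator = 1 + 30.63×0.0014273 = 1.0437.
N = 8540/1.0437 = 8182.3.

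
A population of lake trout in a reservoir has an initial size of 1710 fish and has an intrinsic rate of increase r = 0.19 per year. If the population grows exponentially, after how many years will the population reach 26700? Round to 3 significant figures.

Set N₀·e^(rt) = 26700: e^(0.19·t) = 26700/1710 = 15.614.
0.19·t = ln(15.614) = 2.7482, so t = 2.7482/0.19 = 14.464.

14.5 years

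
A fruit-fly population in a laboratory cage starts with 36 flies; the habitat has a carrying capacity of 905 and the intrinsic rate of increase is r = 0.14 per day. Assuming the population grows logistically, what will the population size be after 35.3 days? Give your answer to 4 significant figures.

A = (K − N₀)/N₀ = (905 − 36)/36 = 24.139.
N(t) = K/(1 + A·e^(−rt)) = 905/(1 + 24.139×e^(−0.14×35.3)).
e^(−4.942) = 0.0071403; denominator = 1 + 24.139×0.0071403 = 1.1724.
N = 905/1.1724 = 771.948.

771.9 flies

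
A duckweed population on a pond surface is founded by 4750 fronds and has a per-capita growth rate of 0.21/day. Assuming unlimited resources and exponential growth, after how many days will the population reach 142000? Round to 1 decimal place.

16.2 days

Set N₀·e^(rt) = 142000: e^(0.21·t) = 142000/4750 = 29.895.
0.21·t = ln(29.895) = 3.3977, so t = 3.3977/0.21 = 16.179.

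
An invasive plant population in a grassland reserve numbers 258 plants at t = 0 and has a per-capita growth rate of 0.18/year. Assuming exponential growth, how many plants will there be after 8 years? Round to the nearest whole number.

N(t) = N₀·e^(rt) = 258 × e^(0.18×8) = 258 × e^1.44.
e^1.44 ≈ 4.2207, so N ≈ 258 × 4.2207 = 1088.94.

1089 plants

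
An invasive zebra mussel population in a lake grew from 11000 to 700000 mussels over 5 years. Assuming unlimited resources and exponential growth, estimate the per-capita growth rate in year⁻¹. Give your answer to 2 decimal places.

0.83 per year

From N(t) = N₀·e^(rt): e^(r·5) = 700000/11000 = 63.636.
r·5 = ln(63.636) = 4.1532, so r = 4.1532/5 = 0.83064.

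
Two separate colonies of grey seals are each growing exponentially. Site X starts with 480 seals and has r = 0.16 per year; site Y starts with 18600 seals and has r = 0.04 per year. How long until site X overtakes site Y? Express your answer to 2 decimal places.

Set 480·e^(0.16t) = 18600·e^(0.04t).
e^((0.16 − 0.04)t) = 18600/480 → e^(0.12·t) = 38.75.
0.12·t = ln(38.75) = 3.6571, so t = 3.6571/0.12 = 30.476.

30.48 years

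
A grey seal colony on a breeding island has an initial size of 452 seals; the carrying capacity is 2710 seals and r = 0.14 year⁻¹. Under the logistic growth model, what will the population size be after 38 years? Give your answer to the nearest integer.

2645 seals

A = (K − N₀)/N₀ = (2710 − 452)/452 = 4.9956.
N(t) = K/(1 + A·e^(−rt)) = 2710/(1 + 4.9956×e^(−0.14×38)).
e^(−5.32) = 0.0048928; denominator = 1 + 4.9956×0.0048928 = 1.0244.
N = 2710/1.0244 = 2645.34.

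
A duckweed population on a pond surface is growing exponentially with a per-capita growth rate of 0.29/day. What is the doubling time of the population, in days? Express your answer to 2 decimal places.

Doubling time t_d = ln(2)/r = 0.6931/0.29 = 2.3902.

2.39 days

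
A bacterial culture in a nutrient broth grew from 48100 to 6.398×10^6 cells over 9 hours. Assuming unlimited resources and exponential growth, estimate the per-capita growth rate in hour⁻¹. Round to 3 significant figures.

From N(t) = N₀·e^(rt): e^(r·9) = 6.398×10^6/48100 = 133.01.
r·9 = ln(133.01) = 4.8905, so r = 4.8905/9 = 0.54338.

0.543 per hour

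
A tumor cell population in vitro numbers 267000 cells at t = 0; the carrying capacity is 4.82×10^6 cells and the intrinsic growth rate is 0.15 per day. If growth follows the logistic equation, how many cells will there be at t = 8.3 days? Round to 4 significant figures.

A = (K − N₀)/N₀ = (4.82×10^6 − 267000)/267000 = 17.052.
N(t) = K/(1 + A·e^(−rt)) = 4.82×10^6/(1 + 17.052×e^(−0.15×8.3)).
e^(−1.245) = 0.28794; denominator = 1 + 17.052×0.28794 = 5.9101.
N = 4.82×10^6/5.9101 = 815554.

815600 cells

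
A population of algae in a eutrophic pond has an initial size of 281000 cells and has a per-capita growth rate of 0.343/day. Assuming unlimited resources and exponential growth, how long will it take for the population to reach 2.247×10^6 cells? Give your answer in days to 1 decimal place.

6.1 days

Set N₀·e^(rt) = 2.247×10^6: e^(0.343·t) = 2.247×10^6/281000 = 7.9964.
0.343·t = ln(7.9964) = 2.079, so t = 2.079/0.343 = 6.0612.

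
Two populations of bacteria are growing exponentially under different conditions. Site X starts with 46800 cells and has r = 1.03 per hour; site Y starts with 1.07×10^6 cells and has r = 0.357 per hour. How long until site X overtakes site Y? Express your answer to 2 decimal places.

4.65 hours

Set 46800·e^(1.03t) = 1.07×10^6·e^(0.357t).
e^((1.03 − 0.357)t) = 1.07×10^6/46800 → e^(0.673·t) = 22.863.
0.673·t = ln(22.863) = 3.1295, so t = 3.1295/0.673 = 4.6501.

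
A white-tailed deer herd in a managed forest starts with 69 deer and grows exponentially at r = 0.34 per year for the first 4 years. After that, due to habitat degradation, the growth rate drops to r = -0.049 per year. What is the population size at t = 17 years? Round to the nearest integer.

Phase 1: N(4) = 69·e^(0.34×4) = 69·e^1.36 = 268.837.
Phase 2 runs for 17 − 4 = 13 years at r = -0.049.
N(17) = 268.837·e^(-0.049×13) = 268.837·e^-0.637 = 142.182.

142 deer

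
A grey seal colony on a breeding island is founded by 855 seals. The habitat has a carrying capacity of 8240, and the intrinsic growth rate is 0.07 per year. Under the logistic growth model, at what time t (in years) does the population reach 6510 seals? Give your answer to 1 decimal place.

A = (K − N₀)/N₀ = (8240 − 855)/855 = 8.6374.
Solve 8240/(1 + 8.6374·e^(−0.07t)) = 6510: 1 + 8.6374·e^(−0.07t) = 1.2657, so e^(−0.07t) = 0.0307667.
−0.07·t = ln(0.0307667) = -3.4813, so t = 3.4813/0.07 = 49.733.

49.7 years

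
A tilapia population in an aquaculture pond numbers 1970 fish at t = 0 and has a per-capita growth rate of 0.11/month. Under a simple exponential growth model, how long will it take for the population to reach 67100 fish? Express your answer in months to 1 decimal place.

Set N₀·e^(rt) = 67100: e^(0.11·t) = 67100/1970 = 34.061.
0.11·t = ln(34.061) = 3.5282, so t = 3.5282/0.11 = 32.074.

32.1 months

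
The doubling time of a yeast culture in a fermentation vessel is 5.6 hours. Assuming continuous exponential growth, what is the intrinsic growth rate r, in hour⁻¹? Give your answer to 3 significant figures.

r = ln(2)/t_d = 0.6931/5.6 = 0.12378.

0.124 per hour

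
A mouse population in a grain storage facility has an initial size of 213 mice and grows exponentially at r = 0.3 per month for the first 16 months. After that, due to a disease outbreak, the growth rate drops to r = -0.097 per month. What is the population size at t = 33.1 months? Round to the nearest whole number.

Phase 1: N(16) = 213·e^(0.3×16) = 213·e^4.8 = 25881.7.
Phase 2 runs for 33.1 − 16 = 17.1 months at r = -0.097.
N(33.1) = 25881.7·e^(-0.097×17.1) = 25881.7·e^-1.659 = 4927.53.

4928 mice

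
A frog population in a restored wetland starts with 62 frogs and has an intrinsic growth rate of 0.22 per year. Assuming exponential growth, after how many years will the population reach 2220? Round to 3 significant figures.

Set N₀·e^(rt) = 2220: e^(0.22·t) = 2220/62 = 35.806.
0.22·t = ln(35.806) = 3.5781, so t = 3.5781/0.22 = 16.264.

16.3 years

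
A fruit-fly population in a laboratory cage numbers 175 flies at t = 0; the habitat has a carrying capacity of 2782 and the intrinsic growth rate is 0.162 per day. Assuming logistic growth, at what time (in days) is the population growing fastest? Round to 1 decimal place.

Logistic growth is fastest at N = K/2 = 1391.
A = (K − N₀)/N₀ = 14.897. Set K/(1 + A·e^(−rt)) = K/2 → A·e^(−rt) = 1.
e^(−0.162t) = 1/14.897 = 0.067127, so t = ln(14.897)/0.162 = 2.7012/0.162 = 16.674.

16.7 days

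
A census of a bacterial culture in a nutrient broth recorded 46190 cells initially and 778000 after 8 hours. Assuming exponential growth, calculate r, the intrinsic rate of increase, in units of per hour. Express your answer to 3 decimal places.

From N(t) = N₀·e^(rt): e^(r·8) = 778000/46190 = 16.843.
r·8 = ln(16.843) = 2.824, so r = 2.824/8 = 0.353.

0.353 per hour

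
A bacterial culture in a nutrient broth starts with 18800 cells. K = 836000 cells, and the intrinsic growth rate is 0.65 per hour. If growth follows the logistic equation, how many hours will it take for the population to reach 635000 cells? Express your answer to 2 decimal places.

7.57 hours

A = (K − N₀)/N₀ = (836000 − 18800)/18800 = 43.468.
Solve 836000/(1 + 43.468·e^(−0.65t)) = 635000: 1 + 43.468·e^(−0.65t) = 1.3165, so e^(−0.65t) = 0.00728202.
−0.65·t = ln(0.00728202) = -4.9223, so t = 4.9223/0.65 = 7.5728.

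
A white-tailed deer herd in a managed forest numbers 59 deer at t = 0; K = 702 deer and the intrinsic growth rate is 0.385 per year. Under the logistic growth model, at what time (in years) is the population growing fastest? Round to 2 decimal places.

Logistic growth is fastest at N = K/2 = 351.
A = (K − N₀)/N₀ = 10.898. Set K/(1 + A·e^(−rt)) = K/2 → A·e^(−rt) = 1.
e^(−0.385t) = 1/10.898 = 0.0917574, so t = ln(10.898)/0.385 = 2.3886/0.385 = 6.2042.

6.20 years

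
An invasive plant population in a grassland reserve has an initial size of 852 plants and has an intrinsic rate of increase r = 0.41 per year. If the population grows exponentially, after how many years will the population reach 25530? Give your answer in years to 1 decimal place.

8.3 years

Set N₀·e^(rt) = 25530: e^(0.41·t) = 25530/852 = 29.965.
0.41·t = ln(29.965) = 3.4, so t = 3.4/0.41 = 8.2927.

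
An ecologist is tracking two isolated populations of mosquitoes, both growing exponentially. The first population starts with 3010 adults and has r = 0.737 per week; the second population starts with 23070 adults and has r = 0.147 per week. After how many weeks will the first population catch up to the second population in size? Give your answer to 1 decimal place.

3.5 weeks

Set 3010·e^(0.737t) = 23070·e^(0.147t).
e^((0.737 − 0.147)t) = 23070/3010 → e^(0.59·t) = 7.6645.
0.59·t = ln(7.6645) = 2.0366, so t = 2.0366/0.59 = 3.4519.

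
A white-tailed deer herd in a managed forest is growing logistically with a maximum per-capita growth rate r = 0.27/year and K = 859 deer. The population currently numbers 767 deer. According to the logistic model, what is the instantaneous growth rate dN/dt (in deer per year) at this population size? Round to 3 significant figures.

dN/dt = rN(1 − N/K) = 0.27 × 767 × (1 − 767/859).
1 − 767/859 = 0.1071; dN/dt = 0.27 × 767 × 0.1071 = 22.18.

22.2 deer per year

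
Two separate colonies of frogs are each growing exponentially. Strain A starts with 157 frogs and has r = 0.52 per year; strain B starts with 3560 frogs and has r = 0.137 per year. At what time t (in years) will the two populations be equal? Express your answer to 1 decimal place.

Set 157·e^(0.52t) = 3560·e^(0.137t).
e^((0.52 − 0.137)t) = 3560/157 → e^(0.383·t) = 22.675.
0.383·t = ln(22.675) = 3.1213, so t = 3.1213/0.383 = 8.1495.

8.1 years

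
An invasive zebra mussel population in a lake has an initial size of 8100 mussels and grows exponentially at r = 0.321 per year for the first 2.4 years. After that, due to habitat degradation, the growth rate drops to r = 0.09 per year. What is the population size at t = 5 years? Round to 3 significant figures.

Phase 1: N(2.4) = 8100·e^(0.321×2.4) = 8100·e^0.7704 = 17501.1.
Phase 2 runs for 5 − 2.4 = 2.6 years at r = 0.09.
N(5) = 17501.1·e^(0.09×2.6) = 17501.1·e^0.234 = 22115.2.

22100 mussels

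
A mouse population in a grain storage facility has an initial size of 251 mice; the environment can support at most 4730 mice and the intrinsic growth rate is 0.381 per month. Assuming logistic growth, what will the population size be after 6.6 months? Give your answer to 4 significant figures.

A = (K − N₀)/N₀ = (4730 − 251)/251 = 17.845.
N(t) = K/(1 + A·e^(−rt)) = 4730/(1 + 17.845×e^(−0.381×6.6)).
e^(−2.515) = 0.080895; denominator = 1 + 17.845×0.080895 = 2.4435.
N = 4730/2.4435 = 1935.71.

1936 mice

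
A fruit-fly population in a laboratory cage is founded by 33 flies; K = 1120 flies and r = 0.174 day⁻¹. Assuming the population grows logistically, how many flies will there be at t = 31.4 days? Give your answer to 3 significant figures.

983 flies

A = (K − N₀)/N₀ = (1120 − 33)/33 = 32.939.
N(t) = K/(1 + A·e^(−rt)) = 1120/(1 + 32.939×e^(−0.174×31.4)).
e^(−5.464) = 0.0042383; denominator = 1 + 32.939×0.0042383 = 1.1396.
N = 1120/1.1396 = 982.796.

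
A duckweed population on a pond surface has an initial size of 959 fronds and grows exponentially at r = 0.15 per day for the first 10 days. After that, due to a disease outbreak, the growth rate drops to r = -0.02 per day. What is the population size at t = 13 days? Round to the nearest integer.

4048 fronds

Phase 1: N(10) = 959·e^(0.15×10) = 959·e^1.5 = 4297.94.
Phase 2 runs for 13 − 10 = 3 days at r = -0.02.
N(13) = 4297.94·e^(-0.02×3) = 4297.94·e^-0.06 = 4047.65.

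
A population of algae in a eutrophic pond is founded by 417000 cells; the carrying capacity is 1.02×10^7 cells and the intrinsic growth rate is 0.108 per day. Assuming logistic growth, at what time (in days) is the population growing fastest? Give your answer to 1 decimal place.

29.2 days

Logistic growth is fastest at N = K/2 = 5.1×10^6.
A = (K − N₀)/N₀ = 23.46. Set K/(1 + A·e^(−rt)) = K/2 → A·e^(−rt) = 1.
e^(−0.108t) = 1/23.46 = 0.042625, so t = ln(23.46)/0.108 = 3.1553/0.108 = 29.216.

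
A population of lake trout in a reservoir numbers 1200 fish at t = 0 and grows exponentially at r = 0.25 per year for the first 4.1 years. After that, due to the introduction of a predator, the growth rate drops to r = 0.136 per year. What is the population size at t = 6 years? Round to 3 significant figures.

Phase 1: N(4.1) = 1200·e^(0.25×4.1) = 1200·e^1.025 = 3344.51.
Phase 2 runs for 6 − 4.1 = 1.9 years at r = 0.136.
N(6) = 3344.51·e^(0.136×1.9) = 3344.51·e^0.2584 = 4330.67.

4330 fish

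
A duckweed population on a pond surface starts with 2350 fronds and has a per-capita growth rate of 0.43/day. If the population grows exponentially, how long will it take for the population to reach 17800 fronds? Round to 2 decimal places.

4.71 days

Set N₀·e^(rt) = 17800: e^(0.43·t) = 17800/2350 = 7.5745.
0.43·t = ln(7.5745) = 2.0248, so t = 2.0248/0.43 = 4.7088.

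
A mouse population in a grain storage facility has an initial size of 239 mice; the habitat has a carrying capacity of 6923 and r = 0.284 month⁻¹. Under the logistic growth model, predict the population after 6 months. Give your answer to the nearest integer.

A = (K − N₀)/N₀ = (6923 − 239)/239 = 27.967.
N(t) = K/(1 + A·e^(−rt)) = 6923/(1 + 27.967×e^(−0.284×6)).
e^(−1.704) = 0.18195; denominator = 1 + 27.967×0.18195 = 6.0886.
N = 6923/6.0886 = 1137.04.

1137 mice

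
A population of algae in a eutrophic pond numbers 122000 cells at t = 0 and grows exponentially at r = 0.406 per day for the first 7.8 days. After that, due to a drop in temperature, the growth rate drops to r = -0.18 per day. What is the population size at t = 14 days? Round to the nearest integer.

948442 cells

Phase 1: N(7.8) = 122000·e^(0.406×7.8) = 122000·e^3.167 = 2.895234×10^6.
Phase 2 runs for 14 − 7.8 = 6.2 days at r = -0.18.
N(14) = 2.895234×10^6·e^(-0.18×6.2) = 2.895234×10^6·e^-1.116 = 948442.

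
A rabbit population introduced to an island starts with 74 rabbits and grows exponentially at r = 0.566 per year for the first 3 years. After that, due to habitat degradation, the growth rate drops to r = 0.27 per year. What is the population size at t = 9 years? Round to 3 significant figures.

2040 rabbits

Phase 1: N(3) = 74·e^(0.566×3) = 74·e^1.698 = 404.263.
Phase 2 runs for 9 − 3 = 6 years at r = 0.27.
N(9) = 404.263·e^(0.27×6) = 404.263·e^1.62 = 2042.78.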